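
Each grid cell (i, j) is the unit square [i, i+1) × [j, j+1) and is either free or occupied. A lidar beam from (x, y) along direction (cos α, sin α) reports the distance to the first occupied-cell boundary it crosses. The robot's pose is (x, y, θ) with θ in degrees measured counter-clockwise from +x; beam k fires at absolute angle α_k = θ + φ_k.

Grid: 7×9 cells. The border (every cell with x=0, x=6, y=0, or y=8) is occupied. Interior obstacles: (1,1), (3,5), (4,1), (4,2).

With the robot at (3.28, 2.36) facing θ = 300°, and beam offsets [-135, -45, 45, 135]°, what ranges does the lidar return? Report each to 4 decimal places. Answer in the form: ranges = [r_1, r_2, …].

ranges = [2.3604, 1.4080, 0.7454, 2.7331]

beam 1: φ=-135°, α=165°
  cosα=-0.9659 sinα=0.2588 | (3,2) | tMaxX 0.2899 tMaxY 2.4728 | tΔX 1.0353 tΔY 3.8637
    t=0.2899 [x] (2,2)
    t=1.3252 [x] (1,2)
    t=2.3604 [x] (0,2) — stop
  → r_1 = 2.3604
beam 2: φ=-45°, α=255°
  cosα=-0.2588 sinα=-0.9659 | (3,2) | tMaxX 1.0818 tMaxY 0.3727 | tΔX 3.8637 tΔY 1.0353
    t=0.3727 [y] (3,1)
    t=1.0818 [x] (2,1)
    t=1.4080 [y] (2,0) — stop
  → r_2 = 1.4080
beam 3: φ=45°, α=345°
  cosα=0.9659 sinα=-0.2588 | (3,2) | tMaxX 0.7454 tMaxY 1.3909 | tΔX 1.0353 tΔY 3.8637
    t=0.7454 [x] (4,2) — stop
  → r_3 = 0.7454
beam 4: φ=135°, α=75°
  cosα=0.2588 sinα=0.9659 | (3,2) | tMaxX 2.7819 tMaxY 0.6626 | tΔX 3.8637 tΔY 1.0353
    t=0.6626 [y] (3,3)
    t=1.6979 [y] (3,4)
    t=2.7331 [y] (3,5) — stop
  → r_4 = 2.7331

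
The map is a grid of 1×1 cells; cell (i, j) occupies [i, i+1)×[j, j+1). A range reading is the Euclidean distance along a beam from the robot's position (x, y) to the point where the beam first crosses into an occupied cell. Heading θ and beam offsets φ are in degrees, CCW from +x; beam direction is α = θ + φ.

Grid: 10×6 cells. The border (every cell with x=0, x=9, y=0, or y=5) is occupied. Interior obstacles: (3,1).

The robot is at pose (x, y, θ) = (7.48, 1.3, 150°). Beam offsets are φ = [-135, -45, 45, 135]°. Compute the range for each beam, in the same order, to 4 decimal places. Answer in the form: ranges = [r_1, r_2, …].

ranges = [1.5736, 3.8305, 1.1591, 0.3106]

beam 1: φ=-135°, α=15°
  cosα=0.9659 sinα=0.2588 | (7,1) | tMaxX 0.5383 tMaxY 2.7046 | tΔX 1.0353 tΔY 3.8637
    t=0.5383 [x] (8,1)
    t=1.5736 [x] (9,1) — stop
  → r_1 = 1.5736
beam 2: φ=-45°, α=105°
  cosα=-0.2588 sinα=0.9659 | (7,1) | tMaxX 1.8546 tMaxY 0.7247 | tΔX 3.8637 tΔY 1.0353
    t=0.7247 [y] (7,2)
    t=1.7600 [y] (7,3)
    t=1.8546 [x] (6,3)
    t=2.7952 [y] (6,4)
    t=3.8305 [y] (6,5) — stop
  → r_2 = 3.8305
beam 3: φ=45°, α=195°
  cosα=-0.9659 sinα=-0.2588 | (7,1) | tMaxX 0.4969 tMaxY 1.1591 | tΔX 1.0353 tΔY 3.8637
    t=0.4969 [x] (6,1)
    t=1.1591 [y] (6,0) — stop
  → r_3 = 1.1591
beam 4: φ=135°, α=285°
  cosα=0.2588 sinα=-0.9659 | (7,1) | tMaxX 2.0091 tMaxY 0.3106 | tΔX 3.8637 tΔY 1.0353
    t=0.3106 [y] (7,0) — stop
  → r_4 = 0.3106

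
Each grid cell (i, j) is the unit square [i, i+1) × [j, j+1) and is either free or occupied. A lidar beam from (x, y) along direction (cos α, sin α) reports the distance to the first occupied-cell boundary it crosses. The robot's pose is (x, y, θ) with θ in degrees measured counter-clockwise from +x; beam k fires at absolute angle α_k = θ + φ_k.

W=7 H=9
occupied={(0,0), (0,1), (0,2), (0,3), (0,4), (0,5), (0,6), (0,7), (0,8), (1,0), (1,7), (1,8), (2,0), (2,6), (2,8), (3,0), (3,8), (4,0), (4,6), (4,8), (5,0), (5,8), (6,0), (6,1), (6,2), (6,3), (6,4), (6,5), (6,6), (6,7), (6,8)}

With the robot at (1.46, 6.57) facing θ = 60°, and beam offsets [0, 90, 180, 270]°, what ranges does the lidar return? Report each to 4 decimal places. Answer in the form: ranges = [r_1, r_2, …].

beam 1: φ=0°, α=60°
  direction (0.5000, 0.8660); cell (1,6); t to first gridline: x 1.0800, y 0.4965 (then +2.0000 / +1.1547)
    (1,7) via y @ 0.4965  # hit
  → r_1 = 0.4965
beam 2: φ=90°, α=150°
  direction (-0.8660, 0.5000); cell (1,6); t to first gridline: x 0.5312, y 0.8600 (then +1.1547 / +2.0000)
    (0,6) via x @ 0.5312  # hit
  → r_2 = 0.5312
beam 3: φ=180°, α=240°
  direction (-0.5000, -0.8660); cell (1,6); t to first gridline: x 0.9200, y 0.6582 (then +2.0000 / +1.1547)
    (1,5) via y @ 0.6582
    (0,5) via x @ 0.9200  # hit
  → r_3 = 0.9200
beam 4: φ=270°, α=330°
  direction (0.8660, -0.5000); cell (1,6); t to first gridline: x 0.6235, y 1.1400 (then +1.1547 / +2.0000)
    (2,6) via x @ 0.6235  # hit
  → r_4 = 0.6235

ranges = [0.4965, 0.5312, 0.9200, 0.6235]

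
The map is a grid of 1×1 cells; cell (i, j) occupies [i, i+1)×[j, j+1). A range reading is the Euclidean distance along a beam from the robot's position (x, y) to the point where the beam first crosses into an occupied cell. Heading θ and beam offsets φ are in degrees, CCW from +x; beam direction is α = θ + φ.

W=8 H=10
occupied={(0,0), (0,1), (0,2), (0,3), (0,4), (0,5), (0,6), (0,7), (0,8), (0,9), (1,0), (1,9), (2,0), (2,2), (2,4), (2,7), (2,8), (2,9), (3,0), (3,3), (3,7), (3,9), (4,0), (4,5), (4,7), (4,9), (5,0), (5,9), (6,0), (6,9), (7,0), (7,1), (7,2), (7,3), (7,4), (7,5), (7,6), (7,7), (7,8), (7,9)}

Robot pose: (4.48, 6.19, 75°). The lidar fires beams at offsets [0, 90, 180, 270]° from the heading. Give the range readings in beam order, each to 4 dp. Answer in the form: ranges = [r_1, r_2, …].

ranges = [0.8386, 3.6028, 0.1967, 2.6089]

beam 1: φ=0°, α=75°
  d=(0.2588,0.9659)  start (4,6)  tX=2.0091 tY=0.8386  stride 1/|dx|=3.8637 1/|dy|=1.0353
    cross y-line → (4,7), t=0.8386 (wall)
  → r_1 = 0.8386
beam 2: φ=90°, α=165°
  d=(-0.9659,0.2588)  start (4,6)  tX=0.4969 tY=3.1296  stride 1/|dx|=1.0353 1/|dy|=3.8637
    cross x-line → (3,6), t=0.4969
    cross x-line → (2,6), t=1.5322
    cross x-line → (1,6), t=2.5675
    cross y-line → (1,7), t=3.1296
    cross x-line → (0,7), t=3.6028 (wall)
  → r_2 = 3.6028
beam 3: φ=180°, α=255°
  d=(-0.2588,-0.9659)  start (4,6)  tX=1.8546 tY=0.1967  stride 1/|dx|=3.8637 1/|dy|=1.0353
    cross y-line → (4,5), t=0.1967 (wall)
  → r_3 = 0.1967
beam 4: φ=270°, α=345°
  d=(0.9659,-0.2588)  start (4,6)  tX=0.5383 tY=0.7341  stride 1/|dx|=1.0353 1/|dy|=3.8637
    cross x-line → (5,6), t=0.5383
    cross y-line → (5,5), t=0.7341
    cross x-line → (6,5), t=1.5736
    cross x-line → (7,5), t=2.6089 (wall)
  → r_4 = 2.6089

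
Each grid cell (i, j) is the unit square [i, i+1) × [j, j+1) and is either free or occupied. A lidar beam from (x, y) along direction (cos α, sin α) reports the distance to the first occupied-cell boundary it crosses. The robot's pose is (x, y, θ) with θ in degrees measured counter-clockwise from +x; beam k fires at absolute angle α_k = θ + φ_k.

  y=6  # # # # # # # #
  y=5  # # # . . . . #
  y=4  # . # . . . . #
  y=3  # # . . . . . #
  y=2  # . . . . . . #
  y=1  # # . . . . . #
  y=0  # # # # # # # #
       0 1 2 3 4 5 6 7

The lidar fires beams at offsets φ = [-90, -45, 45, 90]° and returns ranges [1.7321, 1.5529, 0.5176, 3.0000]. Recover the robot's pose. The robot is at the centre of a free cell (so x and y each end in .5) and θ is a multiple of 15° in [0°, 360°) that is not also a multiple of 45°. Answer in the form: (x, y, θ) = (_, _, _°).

The pose lattice has 25·16 = 400 candidates. Test each by forward raycasting.
  (1.5, 4.5, 60°): beam 1 = 0.5774 ≠ 1.7321 ✗
  (5.5, 5.5, 210°): beam 1 = 0.5774 ≠ 1.7321 ✗
  (5.5, 3.5, 150°): beam 1 = 2.8868 ≠ 1.7321 ✗
  (3.5, 1.5, 30°): beam 1 = 0.5774 ≠ 1.7321 ✗
  …
  (3.5, 4.5, 150°): r_1=1.7321, r_2=1.5529, r_3=0.5176, r_4=3.0000 — all match ✓
Unique over the lattice → pose = (3.5, 4.5, 150°).

(x, y, θ) = (3.5, 4.5, 150°)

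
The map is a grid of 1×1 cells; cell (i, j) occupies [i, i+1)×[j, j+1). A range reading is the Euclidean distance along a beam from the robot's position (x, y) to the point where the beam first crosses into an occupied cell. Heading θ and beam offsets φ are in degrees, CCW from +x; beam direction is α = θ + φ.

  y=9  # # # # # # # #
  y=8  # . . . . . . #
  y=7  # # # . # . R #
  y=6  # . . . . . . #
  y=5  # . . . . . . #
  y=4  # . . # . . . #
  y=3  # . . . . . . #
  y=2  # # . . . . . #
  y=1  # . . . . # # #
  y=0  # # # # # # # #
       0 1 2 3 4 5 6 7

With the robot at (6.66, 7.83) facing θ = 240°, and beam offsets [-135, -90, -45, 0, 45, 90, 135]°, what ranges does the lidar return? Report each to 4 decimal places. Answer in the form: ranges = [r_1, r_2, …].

ranges = [1.2113, 2.3400, 1.7186, 7.8866, 1.3137, 0.3926, 0.3520]

beam 1: φ=-135°, α=105°
  d=(-0.2588,0.9659)  start (6,7)  tX=2.5500 tY=0.1760  stride 1/|dx|=3.8637 1/|dy|=1.0353
    cross y-line → (6,8), t=0.1760
    cross y-line → (6,9), t=1.2113 (wall)
  → r_1 = 1.2113
beam 2: φ=-90°, α=150°
  d=(-0.8660,0.5000)  start (6,7)  tX=0.7621 tY=0.3400  stride 1/|dx|=1.1547 1/|dy|=2.0000
    cross y-line → (6,8), t=0.3400
    cross x-line → (5,8), t=0.7621
    cross x-line → (4,8), t=1.9168
    cross y-line → (4,9), t=2.3400 (wall)
  → r_2 = 2.3400
beam 3: φ=-45°, α=195°
  d=(-0.9659,-0.2588)  start (6,7)  tX=0.6833 tY=3.2069  stride 1/|dx|=1.0353 1/|dy|=3.8637
    cross x-line → (5,7), t=0.6833
    cross x-line → (4,7), t=1.7186 (wall)
  → r_3 = 1.7186
beam 4: φ=0°, α=240°
  d=(-0.5000,-0.8660)  start (6,7)  tX=1.3200 tY=0.9584  stride 1/|dx|=2.0000 1/|dy|=1.1547
    cross y-line → (6,6), t=0.9584
    cross x-line → (5,6), t=1.3200
    cross y-line → (5,5), t=2.1131
    cross y-line → (5,4), t=3.2678
    cross x-line → (4,4), t=3.3200
    cross y-line → (4,3), t=4.4225
    cross x-line → (3,3), t=5.3200
    cross y-line → (3,2), t=5.5772
    cross y-line → (3,1), t=6.7319
    cross x-line → (2,1), t=7.3200
    cross y-line → (2,0), t=7.8866 (wall)
  → r_4 = 7.8866
beam 5: φ=45°, α=285°
  d=(0.2588,-0.9659)  start (6,7)  tX=1.3137 tY=0.8593  stride 1/|dx|=3.8637 1/|dy|=1.0353
    cross y-line → (6,6), t=0.8593
    cross x-line → (7,6), t=1.3137 (wall)
  → r_5 = 1.3137
beam 6: φ=90°, α=330°
  d=(0.8660,-0.5000)  start (6,7)  tX=0.3926 tY=1.6600  stride 1/|dx|=1.1547 1/|dy|=2.0000
    cross x-line → (7,7), t=0.3926 (wall)
  → r_6 = 0.3926
beam 7: φ=135°, α=15°
  d=(0.9659,0.2588)  start (6,7)  tX=0.3520 tY=0.6568  stride 1/|dx|=1.0353 1/|dy|=3.8637
    cross x-line → (7,7), t=0.3520 (wall)
  → r_7 = 0.3520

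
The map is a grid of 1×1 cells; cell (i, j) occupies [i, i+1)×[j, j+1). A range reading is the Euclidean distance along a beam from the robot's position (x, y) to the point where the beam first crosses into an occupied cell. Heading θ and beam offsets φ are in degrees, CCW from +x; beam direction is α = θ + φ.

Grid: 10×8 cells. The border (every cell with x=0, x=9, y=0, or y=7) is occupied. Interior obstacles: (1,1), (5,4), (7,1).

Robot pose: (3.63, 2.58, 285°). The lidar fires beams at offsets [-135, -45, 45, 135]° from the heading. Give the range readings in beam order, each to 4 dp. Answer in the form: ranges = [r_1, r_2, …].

ranges = [3.0369, 1.8244, 3.1600, 2.7400]

beam 1: φ=-135°, α=150°
  direction (-0.8660, 0.5000); cell (3,2); t to first gridline: x 0.7275, y 0.8400 (then +1.1547 / +2.0000)
    (2,2) via x @ 0.7275
    (2,3) via y @ 0.8400
    (1,3) via x @ 1.8822
    (1,4) via y @ 2.8400
    (0,4) via x @ 3.0369  # hit
  → r_1 = 3.0369
beam 2: φ=-45°, α=240°
  direction (-0.5000, -0.8660); cell (3,2); t to first gridline: x 1.2600, y 0.6697 (then +2.0000 / +1.1547)
    (3,1) via y @ 0.6697
    (2,1) via x @ 1.2600
    (2,0) via y @ 1.8244  # hit
  → r_2 = 1.8244
beam 3: φ=45°, α=330°
  direction (0.8660, -0.5000); cell (3,2); t to first gridline: x 0.4272, y 1.1600 (then +1.1547 / +2.0000)
    (4,2) via x @ 0.4272
    (4,1) via y @ 1.1600
    (5,1) via x @ 1.5819
    (6,1) via x @ 2.7366
    (6,0) via y @ 3.1600  # hit
  → r_3 = 3.1600
beam 4: φ=135°, α=60°
  direction (0.5000, 0.8660); cell (3,2); t to first gridline: x 0.7400, y 0.4850 (then +2.0000 / +1.1547)
    (3,3) via y @ 0.4850
    (4,3) via x @ 0.7400
    (4,4) via y @ 1.6397
    (5,4) via x @ 2.7400  # hit
  → r_4 = 2.7400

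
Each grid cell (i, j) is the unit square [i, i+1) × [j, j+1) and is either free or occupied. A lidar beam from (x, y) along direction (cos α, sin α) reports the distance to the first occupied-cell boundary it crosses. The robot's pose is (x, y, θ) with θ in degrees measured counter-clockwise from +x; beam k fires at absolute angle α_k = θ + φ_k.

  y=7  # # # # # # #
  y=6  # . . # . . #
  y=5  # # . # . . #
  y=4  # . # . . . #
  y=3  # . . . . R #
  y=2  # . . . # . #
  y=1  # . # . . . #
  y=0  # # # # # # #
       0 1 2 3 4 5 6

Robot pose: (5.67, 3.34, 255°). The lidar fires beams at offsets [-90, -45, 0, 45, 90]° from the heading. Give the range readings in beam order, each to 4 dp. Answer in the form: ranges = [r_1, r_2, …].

ranges = [2.7642, 0.7736, 2.4225, 0.6600, 0.3416]

beam 1: φ=-90°, α=165°
  d=(-0.9659,0.2588)  start (5,3)  tX=0.6936 tY=2.5500  stride 1/|dx|=1.0353 1/|dy|=3.8637
    cross x-line → (4,3), t=0.6936
    cross x-line → (3,3), t=1.7289
    cross y-line → (3,4), t=2.5500
    cross x-line → (2,4), t=2.7642 (wall)
  → r_1 = 2.7642
beam 2: φ=-45°, α=210°
  d=(-0.8660,-0.5000)  start (5,3)  tX=0.7736 tY=0.6800  stride 1/|dx|=1.1547 1/|dy|=2.0000
    cross y-line → (5,2), t=0.6800
    cross x-line → (4,2), t=0.7736 (wall)
  → r_2 = 0.7736
beam 3: φ=0°, α=255°
  d=(-0.2588,-0.9659)  start (5,3)  tX=2.5887 tY=0.3520  stride 1/|dx|=3.8637 1/|dy|=1.0353
    cross y-line → (5,2), t=0.3520
    cross y-line → (5,1), t=1.3873
    cross y-line → (5,0), t=2.4225 (wall)
  → r_3 = 2.4225
beam 4: φ=45°, α=300°
  d=(0.5000,-0.8660)  start (5,3)  tX=0.6600 tY=0.3926  stride 1/|dx|=2.0000 1/|dy|=1.1547
    cross y-line → (5,2), t=0.3926
    cross x-line → (6,2), t=0.6600 (wall)
  → r_4 = 0.6600
beam 5: φ=90°, α=345°
  d=(0.9659,-0.2588)  start (5,3)  tX=0.3416 tY=1.3137  stride 1/|dx|=1.0353 1/|dy|=3.8637
    cross x-line → (6,3), t=0.3416 (wall)
  → r_5 = 0.3416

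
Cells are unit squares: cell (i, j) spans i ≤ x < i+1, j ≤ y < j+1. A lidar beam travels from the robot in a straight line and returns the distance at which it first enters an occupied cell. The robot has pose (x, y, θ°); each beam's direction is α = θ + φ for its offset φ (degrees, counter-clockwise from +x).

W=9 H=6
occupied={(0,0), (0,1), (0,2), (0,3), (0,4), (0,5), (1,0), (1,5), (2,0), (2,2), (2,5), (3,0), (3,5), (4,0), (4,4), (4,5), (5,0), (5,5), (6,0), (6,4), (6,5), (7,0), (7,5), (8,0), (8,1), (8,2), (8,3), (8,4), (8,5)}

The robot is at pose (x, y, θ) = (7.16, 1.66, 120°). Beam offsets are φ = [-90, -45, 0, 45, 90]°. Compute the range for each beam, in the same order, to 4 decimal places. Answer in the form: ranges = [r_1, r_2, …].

beam 1: φ=-90°, α=30°
  cosα=0.8660 sinα=0.5000 | (7,1) | tMaxX 0.9699 tMaxY 0.6800 | tΔX 1.1547 tΔY 2.0000
    t=0.6800 [y] (7,2)
    t=0.9699 [x] (8,2) — stop
  → r_1 = 0.9699
beam 2: φ=-45°, α=75°
  cosα=0.2588 sinα=0.9659 | (7,1) | tMaxX 3.2455 tMaxY 0.3520 | tΔX 3.8637 tΔY 1.0353
    t=0.3520 [y] (7,2)
    t=1.3873 [y] (7,3)
    t=2.4225 [y] (7,4)
    t=3.2455 [x] (8,4) — stop
  → r_2 = 3.2455
beam 3: φ=0°, α=120°
  cosα=-0.5000 sinα=0.8660 | (7,1) | tMaxX 0.3200 tMaxY 0.3926 | tΔX 2.0000 tΔY 1.1547
    t=0.3200 [x] (6,1)
    t=0.3926 [y] (6,2)
    t=1.5473 [y] (6,3)
    t=2.3200 [x] (5,3)
    t=2.7020 [y] (5,4)
    t=3.8567 [y] (5,5) — stop
  → r_3 = 3.8567
beam 4: φ=45°, α=165°
  cosα=-0.9659 sinα=0.2588 | (7,1) | tMaxX 0.1656 tMaxY 1.3137 | tΔX 1.0353 tΔY 3.8637
    t=0.1656 [x] (6,1)
    t=1.2009 [x] (5,1)
    t=1.3137 [y] (5,2)
    t=2.2362 [x] (4,2)
    t=3.2715 [x] (3,2)
    t=4.3067 [x] (2,2) — stop
  → r_4 = 4.3067
beam 5: φ=90°, α=210°
  cosα=-0.8660 sinα=-0.5000 | (7,1) | tMaxX 0.1848 tMaxY 1.3200 | tΔX 1.1547 tΔY 2.0000
    t=0.1848 [x] (6,1)
    t=1.3200 [y] (6,0) — stop
  → r_5 = 1.3200

ranges = [0.9699, 3.2455, 3.8567, 4.3067, 1.3200]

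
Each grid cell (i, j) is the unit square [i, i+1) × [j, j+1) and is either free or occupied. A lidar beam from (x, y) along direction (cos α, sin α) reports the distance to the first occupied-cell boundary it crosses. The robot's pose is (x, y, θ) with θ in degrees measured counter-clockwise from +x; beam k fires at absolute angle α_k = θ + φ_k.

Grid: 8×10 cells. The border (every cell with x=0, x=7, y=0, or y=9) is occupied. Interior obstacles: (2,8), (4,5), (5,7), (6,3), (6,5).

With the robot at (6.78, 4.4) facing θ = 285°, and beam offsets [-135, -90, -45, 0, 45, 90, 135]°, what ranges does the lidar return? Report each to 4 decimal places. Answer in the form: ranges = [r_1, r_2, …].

ranges = [2.0554, 5.9839, 0.4619, 0.4141, 0.2540, 0.2278, 0.4400]

beam 1: φ=-135°, α=150°
  d=(-0.8660,0.5000)  start (6,4)  tX=0.9007 tY=1.2000  stride 1/|dx|=1.1547 1/|dy|=2.0000
    cross x-line → (5,4), t=0.9007
    cross y-line → (5,5), t=1.2000
    cross x-line → (4,5), t=2.0554 (wall)
  → r_1 = 2.0554
beam 2: φ=-90°, α=195°
  d=(-0.9659,-0.2588)  start (6,4)  tX=0.8075 tY=1.5455  stride 1/|dx|=1.0353 1/|dy|=3.8637
    cross x-line → (5,4), t=0.8075
    cross y-line → (5,3), t=1.5455
    cross x-line → (4,3), t=1.8428
    cross x-line → (3,3), t=2.8781
    cross x-line → (2,3), t=3.9133
    cross x-line → (1,3), t=4.9486
    cross y-line → (1,2), t=5.4092
    cross x-line → (0,2), t=5.9839 (wall)
  → r_2 = 5.9839
beam 3: φ=-45°, α=240°
  d=(-0.5000,-0.8660)  start (6,4)  tX=1.5600 tY=0.4619  stride 1/|dx|=2.0000 1/|dy|=1.1547
    cross y-line → (6,3), t=0.4619 (wall)
  → r_3 = 0.4619
beam 4: φ=0°, α=285°
  d=(0.2588,-0.9659)  start (6,4)  tX=0.8500 tY=0.4141  stride 1/|dx|=3.8637 1/|dy|=1.0353
    cross y-line → (6,3), t=0.4141 (wall)
  → r_4 = 0.4141
beam 5: φ=45°, α=330°
  d=(0.8660,-0.5000)  start (6,4)  tX=0.2540 tY=0.8000  stride 1/|dx|=1.1547 1/|dy|=2.0000
    cross x-line → (7,4), t=0.2540 (wall)
  → r_5 = 0.2540
beam 6: φ=90°, α=15°
  d=(0.9659,0.2588)  start (6,4)  tX=0.2278 tY=2.3182  stride 1/|dx|=1.0353 1/|dy|=3.8637
    cross x-line → (7,4), t=0.2278 (wall)
  → r_6 = 0.2278
beam 7: φ=135°, α=60°
  d=(0.5000,0.8660)  start (6,4)  tX=0.4400 tY=0.6928  stride 1/|dx|=2.0000 1/|dy|=1.1547
    cross x-line → (7,4), t=0.4400 (wall)
  → r_7 = 0.4400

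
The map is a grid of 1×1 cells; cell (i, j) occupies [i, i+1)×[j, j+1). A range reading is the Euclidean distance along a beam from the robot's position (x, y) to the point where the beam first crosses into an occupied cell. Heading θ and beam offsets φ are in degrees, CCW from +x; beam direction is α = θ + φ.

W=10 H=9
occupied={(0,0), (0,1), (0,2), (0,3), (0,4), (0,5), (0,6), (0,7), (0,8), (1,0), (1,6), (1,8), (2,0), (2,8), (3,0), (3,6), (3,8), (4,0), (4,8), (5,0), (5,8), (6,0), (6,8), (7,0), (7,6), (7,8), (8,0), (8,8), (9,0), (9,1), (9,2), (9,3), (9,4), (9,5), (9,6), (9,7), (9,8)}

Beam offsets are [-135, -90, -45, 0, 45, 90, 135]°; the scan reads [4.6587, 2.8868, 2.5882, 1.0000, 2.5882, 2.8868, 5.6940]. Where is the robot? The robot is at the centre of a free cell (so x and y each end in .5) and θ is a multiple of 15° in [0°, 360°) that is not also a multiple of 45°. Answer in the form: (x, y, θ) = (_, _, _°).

The pose lattice has 53·16 = 848 candidates. Test each by forward raycasting.
  (5.5, 2.5, 330°): beam 2 = 1.7321 ≠ 2.8868 ✗
  (8.5, 4.5, 105°): beam 1 = 0.5774 ≠ 4.6587 ✗
  (4.5, 6.5, 165°): beam 1 = 3.0000 ≠ 4.6587 ✗
  (7.5, 1.5, 30°): beam 1 = 0.5176 ≠ 4.6587 ✗
  …
  (6.5, 5.5, 60°): r_1=4.6587, r_2=2.8868, r_3=2.5882, r_4=1.0000, r_5=2.5882, r_6=2.8868, r_7=5.6940 — all match ✓
No second candidate reproduces the full scan.

(x, y, θ) = (6.5, 5.5, 60°)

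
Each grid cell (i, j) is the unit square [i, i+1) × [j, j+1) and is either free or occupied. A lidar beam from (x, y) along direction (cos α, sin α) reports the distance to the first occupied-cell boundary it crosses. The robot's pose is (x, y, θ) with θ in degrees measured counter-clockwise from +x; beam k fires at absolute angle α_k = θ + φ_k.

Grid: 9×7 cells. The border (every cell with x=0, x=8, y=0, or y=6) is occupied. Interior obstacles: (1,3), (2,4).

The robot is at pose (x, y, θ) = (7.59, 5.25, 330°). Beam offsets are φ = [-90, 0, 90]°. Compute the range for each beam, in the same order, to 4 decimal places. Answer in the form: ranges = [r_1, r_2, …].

ranges = [4.9075, 0.4734, 0.8200]

beam 1: φ=-90°, α=240°
  d=(-0.5000,-0.8660)  start (7,5)  tX=1.1800 tY=0.2887  stride 1/|dx|=2.0000 1/|dy|=1.1547
    cross y-line → (7,4), t=0.2887
    cross x-line → (6,4), t=1.1800
    cross y-line → (6,3), t=1.4434
    cross y-line → (6,2), t=2.5981
    cross x-line → (5,2), t=3.1800
    cross y-line → (5,1), t=3.7528
    cross y-line → (5,0), t=4.9075 (wall)
  → r_1 = 4.9075
beam 2: φ=0°, α=330°
  d=(0.8660,-0.5000)  start (7,5)  tX=0.4734 tY=0.5000  stride 1/|dx|=1.1547 1/|dy|=2.0000
    cross x-line → (8,5), t=0.4734 (wall)
  → r_2 = 0.4734
beam 3: φ=90°, α=60°
  d=(0.5000,0.8660)  start (7,5)  tX=0.8200 tY=0.8660  stride 1/|dx|=2.0000 1/|dy|=1.1547
    cross x-line → (8,5), t=0.8200 (wall)
  → r_3 = 0.8200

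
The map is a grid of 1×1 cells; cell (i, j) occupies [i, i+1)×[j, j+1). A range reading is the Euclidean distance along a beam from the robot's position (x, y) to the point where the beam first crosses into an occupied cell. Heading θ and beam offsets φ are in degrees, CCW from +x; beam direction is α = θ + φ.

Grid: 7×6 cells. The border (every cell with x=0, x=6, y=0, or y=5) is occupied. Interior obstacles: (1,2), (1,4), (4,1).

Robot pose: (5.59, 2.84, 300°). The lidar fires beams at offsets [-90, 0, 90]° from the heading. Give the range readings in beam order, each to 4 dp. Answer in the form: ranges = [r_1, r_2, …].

ranges = [1.6800, 0.8200, 0.4734]

beam 1: φ=-90°, α=210°
  cosα=-0.8660 sinα=-0.5000 | (5,2) | tMaxX 0.6813 tMaxY 1.6800 | tΔX 1.1547 tΔY 2.0000
    t=0.6813 [x] (4,2)
    t=1.6800 [y] (4,1) — stop
  → r_1 = 1.6800
beam 2: φ=0°, α=300°
  cosα=0.5000 sinα=-0.8660 | (5,2) | tMaxX 0.8200 tMaxY 0.9699 | tΔX 2.0000 tΔY 1.1547
    t=0.8200 [x] (6,2) — stop
  → r_2 = 0.8200
beam 3: φ=90°, α=30°
  cosα=0.8660 sinα=0.5000 | (5,2) | tMaxX 0.4734 tMaxY 0.3200 | tΔX 1.1547 tΔY 2.0000
    t=0.3200 [y] (5,3)
    t=0.4734 [x] (6,3) — stop
  → r_3 = 0.4734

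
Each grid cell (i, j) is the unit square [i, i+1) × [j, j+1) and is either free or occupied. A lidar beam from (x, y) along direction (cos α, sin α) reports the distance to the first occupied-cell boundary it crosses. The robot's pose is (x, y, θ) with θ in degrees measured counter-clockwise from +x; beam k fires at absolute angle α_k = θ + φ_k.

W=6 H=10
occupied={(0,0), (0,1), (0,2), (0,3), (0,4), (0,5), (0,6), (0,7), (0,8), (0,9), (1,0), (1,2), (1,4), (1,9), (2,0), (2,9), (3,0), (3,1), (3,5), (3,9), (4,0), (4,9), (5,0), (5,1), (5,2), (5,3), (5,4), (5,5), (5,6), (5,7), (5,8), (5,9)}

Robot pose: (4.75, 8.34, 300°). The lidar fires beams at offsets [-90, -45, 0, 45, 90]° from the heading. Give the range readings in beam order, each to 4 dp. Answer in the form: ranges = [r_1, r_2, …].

ranges = [4.3301, 2.8978, 0.5000, 0.2588, 0.2887]

beam 1: φ=-90°, α=210°
  d=(-0.8660,-0.5000)  start (4,8)  tX=0.8660 tY=0.6800  stride 1/|dx|=1.1547 1/|dy|=2.0000
    cross y-line → (4,7), t=0.6800
    cross x-line → (3,7), t=0.8660
    cross x-line → (2,7), t=2.0207
    cross y-line → (2,6), t=2.6800
    cross x-line → (1,6), t=3.1754
    cross x-line → (0,6), t=4.3301 (wall)
  → r_1 = 4.3301
beam 2: φ=-45°, α=255°
  d=(-0.2588,-0.9659)  start (4,8)  tX=2.8978 tY=0.3520  stride 1/|dx|=3.8637 1/|dy|=1.0353
    cross y-line → (4,7), t=0.3520
    cross y-line → (4,6), t=1.3873
    cross y-line → (4,5), t=2.4225
    cross x-line → (3,5), t=2.8978 (wall)
  → r_2 = 2.8978
beam 3: φ=0°, α=300°
  d=(0.5000,-0.8660)  start (4,8)  tX=0.5000 tY=0.3926  stride 1/|dx|=2.0000 1/|dy|=1.1547
    cross y-line → (4,7), t=0.3926
    cross x-line → (5,7), t=0.5000 (wall)
  → r_3 = 0.5000
beam 4: φ=45°, α=345°
  d=(0.9659,-0.2588)  start (4,8)  tX=0.2588 tY=1.3137  stride 1/|dx|=1.0353 1/|dy|=3.8637
    cross x-line → (5,8), t=0.2588 (wall)
  → r_4 = 0.2588
beam 5: φ=90°, α=30°
  d=(0.8660,0.5000)  start (4,8)  tX=0.2887 tY=1.3200  stride 1/|dx|=1.1547 1/|dy|=2.0000
    cross x-line → (5,8), t=0.2887 (wall)
  → r_5 = 0.2887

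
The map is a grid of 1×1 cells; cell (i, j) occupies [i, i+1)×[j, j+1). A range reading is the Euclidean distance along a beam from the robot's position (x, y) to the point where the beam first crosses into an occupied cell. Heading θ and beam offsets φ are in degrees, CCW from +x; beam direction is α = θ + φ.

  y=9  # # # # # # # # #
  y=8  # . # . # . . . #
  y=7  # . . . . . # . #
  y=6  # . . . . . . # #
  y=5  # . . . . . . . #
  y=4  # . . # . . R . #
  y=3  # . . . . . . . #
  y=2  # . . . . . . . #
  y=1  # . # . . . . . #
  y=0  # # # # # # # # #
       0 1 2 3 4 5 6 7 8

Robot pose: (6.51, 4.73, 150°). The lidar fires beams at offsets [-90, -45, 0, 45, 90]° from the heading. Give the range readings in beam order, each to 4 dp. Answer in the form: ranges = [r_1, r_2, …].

ranges = [1.4665, 4.4206, 6.3624, 2.5985, 4.3070]

beam 1: φ=-90°, α=60°
  dir = (cos 60°, sin 60°) = (0.5000, 0.8660); from cell (6,4)
  next x-line at t=0.9800, next y-line at t=0.3118; Δt_x=2.0000, Δt_y=1.1547
    y: enter (6,5) at t=0.3118
    x: enter (7,5) at t=0.9800
    y: enter (7,6) at t=1.4665 ← occupied
  → r_1 = 1.4665
beam 2: φ=-45°, α=105°
  dir = (cos 105°, sin 105°) = (-0.2588, 0.9659); from cell (6,4)
  next x-line at t=1.9705, next y-line at t=0.2795; Δt_x=3.8637, Δt_y=1.0353
    y: enter (6,5) at t=0.2795
    y: enter (6,6) at t=1.3148
    x: enter (5,6) at t=1.9705
    y: enter (5,7) at t=2.3501
    y: enter (5,8) at t=3.3854
    y: enter (5,9) at t=4.4206 ← occupied
  → r_2 = 4.4206
beam 3: φ=0°, α=150°
  dir = (cos 150°, sin 150°) = (-0.8660, 0.5000); from cell (6,4)
  next x-line at t=0.5889, next y-line at t=0.5400; Δt_x=1.1547, Δt_y=2.0000
    y: enter (6,5) at t=0.5400
    x: enter (5,5) at t=0.5889
    x: enter (4,5) at t=1.7436
    y: enter (4,6) at t=2.5400
    x: enter (3,6) at t=2.8983
    x: enter (2,6) at t=4.0530
    y: enter (2,7) at t=4.5400
    x: enter (1,7) at t=5.2077
    x: enter (0,7) at t=6.3624 ← occupied
  → r_3 = 6.3624
beam 4: φ=45°, α=195°
  dir = (cos 195°, sin 195°) = (-0.9659, -0.2588); from cell (6,4)
  next x-line at t=0.5280, next y-line at t=2.8205; Δt_x=1.0353, Δt_y=3.8637
    x: enter (5,4) at t=0.5280
    x: enter (4,4) at t=1.5633
    x: enter (3,4) at t=2.5985 ← occupied
  → r_4 = 2.5985
beam 5: φ=90°, α=240°
  dir = (cos 240°, sin 240°) = (-0.5000, -0.8660); from cell (6,4)
  next x-line at t=1.0200, next y-line at t=0.8429; Δt_x=2.0000, Δt_y=1.1547
    y: enter (6,3) at t=0.8429
    x: enter (5,3) at t=1.0200
    y: enter (5,2) at t=1.9976
    x: enter (4,2) at t=3.0200
    y: enter (4,1) at t=3.1523
    y: enter (4,0) at t=4.3070 ← occupied
  → r_5 = 4.3070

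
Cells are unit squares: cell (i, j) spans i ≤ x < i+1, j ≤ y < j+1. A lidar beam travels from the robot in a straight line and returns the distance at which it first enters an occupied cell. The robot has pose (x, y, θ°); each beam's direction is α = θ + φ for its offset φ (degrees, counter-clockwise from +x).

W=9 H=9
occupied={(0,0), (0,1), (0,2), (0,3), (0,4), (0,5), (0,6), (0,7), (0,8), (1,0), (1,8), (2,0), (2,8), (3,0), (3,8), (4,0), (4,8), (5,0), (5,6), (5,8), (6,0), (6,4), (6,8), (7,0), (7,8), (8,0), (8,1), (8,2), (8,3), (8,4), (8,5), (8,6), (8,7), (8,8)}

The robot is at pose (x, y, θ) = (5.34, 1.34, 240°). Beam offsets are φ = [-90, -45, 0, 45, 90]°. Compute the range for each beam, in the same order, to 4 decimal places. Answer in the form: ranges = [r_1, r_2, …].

beam 1: φ=-90°, α=150°
  d=(-0.8660,0.5000)  start (5,1)  tX=0.3926 tY=1.3200  stride 1/|dx|=1.1547 1/|dy|=2.0000
    cross x-line → (4,1), t=0.3926
    cross y-line → (4,2), t=1.3200
    cross x-line → (3,2), t=1.5473
    cross x-line → (2,2), t=2.7020
    cross y-line → (2,3), t=3.3200
    cross x-line → (1,3), t=3.8567
    cross x-line → (0,3), t=5.0114 (wall)
  → r_1 = 5.0114
beam 2: φ=-45°, α=195°
  d=(-0.9659,-0.2588)  start (5,1)  tX=0.3520 tY=1.3137  stride 1/|dx|=1.0353 1/|dy|=3.8637
    cross x-line → (4,1), t=0.3520
    cross y-line → (4,0), t=1.3137 (wall)
  → r_2 = 1.3137
beam 3: φ=0°, α=240°
  d=(-0.5000,-0.8660)  start (5,1)  tX=0.6800 tY=0.3926  stride 1/|dx|=2.0000 1/|dy|=1.1547
    cross y-line → (5,0), t=0.3926 (wall)
  → r_3 = 0.3926
beam 4: φ=45°, α=285°
  d=(0.2588,-0.9659)  start (5,1)  tX=2.5500 tY=0.3520  stride 1/|dx|=3.8637 1/|dy|=1.0353
    cross y-line → (5,0), t=0.3520 (wall)
  → r_4 = 0.3520
beam 5: φ=90°, α=330°
  d=(0.8660,-0.5000)  start (5,1)  tX=0.7621 tY=0.6800  stride 1/|dx|=1.1547 1/|dy|=2.0000
    cross y-line → (5,0), t=0.6800 (wall)
  → r_5 = 0.6800

ranges = [5.0114, 1.3137, 0.3926, 0.3520, 0.6800]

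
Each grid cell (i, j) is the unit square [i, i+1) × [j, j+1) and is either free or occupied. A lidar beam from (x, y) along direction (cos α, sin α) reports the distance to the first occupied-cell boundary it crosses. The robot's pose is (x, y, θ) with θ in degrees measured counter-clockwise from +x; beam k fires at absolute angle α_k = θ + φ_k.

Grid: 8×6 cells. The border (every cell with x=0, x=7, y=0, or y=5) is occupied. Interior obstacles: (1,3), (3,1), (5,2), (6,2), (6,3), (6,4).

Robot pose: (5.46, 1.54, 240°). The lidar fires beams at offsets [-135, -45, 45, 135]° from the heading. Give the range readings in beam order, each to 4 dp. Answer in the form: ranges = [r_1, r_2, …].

ranges = [0.4762, 1.5115, 0.5590, 1.5943]

beam 1: φ=-135°, α=105°
  cosα=-0.2588 sinα=0.9659 | (5,1) | tMaxX 1.7773 tMaxY 0.4762 | tΔX 3.8637 tΔY 1.0353
    t=0.4762 [y] (5,2) — stop
  → r_1 = 0.4762
beam 2: φ=-45°, α=195°
  cosα=-0.9659 sinα=-0.2588 | (5,1) | tMaxX 0.4762 tMaxY 2.0864 | tΔX 1.0353 tΔY 3.8637
    t=0.4762 [x] (4,1)
    t=1.5115 [x] (3,1) — stop
  → r_2 = 1.5115
beam 3: φ=45°, α=285°
  cosα=0.2588 sinα=-0.9659 | (5,1) | tMaxX 2.0864 tMaxY 0.5590 | tΔX 3.8637 tΔY 1.0353
    t=0.5590 [y] (5,0) — stop
  → r_3 = 0.5590
beam 4: φ=135°, α=15°
  cosα=0.9659 sinα=0.2588 | (5,1) | tMaxX 0.5590 tMaxY 1.7773 | tΔX 1.0353 tΔY 3.8637
    t=0.5590 [x] (6,1)
    t=1.5943 [x] (7,1) — stop
  → r_4 = 1.5943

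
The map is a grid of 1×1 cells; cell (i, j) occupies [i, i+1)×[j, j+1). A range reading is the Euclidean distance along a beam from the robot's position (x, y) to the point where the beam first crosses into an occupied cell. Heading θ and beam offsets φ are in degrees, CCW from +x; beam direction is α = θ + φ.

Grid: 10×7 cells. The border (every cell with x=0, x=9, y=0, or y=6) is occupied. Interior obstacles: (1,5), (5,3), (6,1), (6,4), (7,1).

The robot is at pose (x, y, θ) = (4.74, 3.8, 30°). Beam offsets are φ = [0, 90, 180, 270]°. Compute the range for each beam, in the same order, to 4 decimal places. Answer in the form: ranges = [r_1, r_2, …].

beam 1: φ=0°, α=30°
  d=(0.8660,0.5000)  start (4,3)  tX=0.3002 tY=0.4000  stride 1/|dx|=1.1547 1/|dy|=2.0000
    cross x-line → (5,3), t=0.3002 (wall)
  → r_1 = 0.3002
beam 2: φ=90°, α=120°
  d=(-0.5000,0.8660)  start (4,3)  tX=1.4800 tY=0.2309  stride 1/|dx|=2.0000 1/|dy|=1.1547
    cross y-line → (4,4), t=0.2309
    cross y-line → (4,5), t=1.3856
    cross x-line → (3,5), t=1.4800
    cross y-line → (3,6), t=2.5403 (wall)
  → r_2 = 2.5403
beam 3: φ=180°, α=210°
  d=(-0.8660,-0.5000)  start (4,3)  tX=0.8545 tY=1.6000  stride 1/|dx|=1.1547 1/|dy|=2.0000
    cross x-line → (3,3), t=0.8545
    cross y-line → (3,2), t=1.6000
    cross x-line → (2,2), t=2.0092
    cross x-line → (1,2), t=3.1639
    cross y-line → (1,1), t=3.6000
    cross x-line → (0,1), t=4.3186 (wall)
  → r_3 = 4.3186
beam 4: φ=270°, α=300°
  d=(0.5000,-0.8660)  start (4,3)  tX=0.5200 tY=0.9238  stride 1/|dx|=2.0000 1/|dy|=1.1547
    cross x-line → (5,3), t=0.5200 (wall)
  → r_4 = 0.5200

ranges = [0.3002, 2.5403, 4.3186, 0.5200]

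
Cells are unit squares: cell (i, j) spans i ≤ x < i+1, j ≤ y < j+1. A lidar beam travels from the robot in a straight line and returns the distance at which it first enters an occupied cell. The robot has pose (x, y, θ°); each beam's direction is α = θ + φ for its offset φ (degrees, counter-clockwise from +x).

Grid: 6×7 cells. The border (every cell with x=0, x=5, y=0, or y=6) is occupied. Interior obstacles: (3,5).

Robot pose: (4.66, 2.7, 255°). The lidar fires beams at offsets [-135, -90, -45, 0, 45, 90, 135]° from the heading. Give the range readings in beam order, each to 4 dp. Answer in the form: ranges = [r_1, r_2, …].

beam 1: φ=-135°, α=120°
  cosα=-0.5000 sinα=0.8660 | (4,2) | tMaxX 1.3200 tMaxY 0.3464 | tΔX 2.0000 tΔY 1.1547
    t=0.3464 [y] (4,3)
    t=1.3200 [x] (3,3)
    t=1.5011 [y] (3,4)
    t=2.6558 [y] (3,5) — stop
  → r_1 = 2.6558
beam 2: φ=-90°, α=165°
  cosα=-0.9659 sinα=0.2588 | (4,2) | tMaxX 0.6833 tMaxY 1.1591 | tΔX 1.0353 tΔY 3.8637
    t=0.6833 [x] (3,2)
    t=1.1591 [y] (3,3)
    t=1.7186 [x] (2,3)
    t=2.7538 [x] (1,3)
    t=3.7891 [x] (0,3) — stop
  → r_2 = 3.7891
beam 3: φ=-45°, α=210°
  cosα=-0.8660 sinα=-0.5000 | (4,2) | tMaxX 0.7621 tMaxY 1.4000 | tΔX 1.1547 tΔY 2.0000
    t=0.7621 [x] (3,2)
    t=1.4000 [y] (3,1)
    t=1.9168 [x] (2,1)
    t=3.0715 [x] (1,1)
    t=3.4000 [y] (1,0) — stop
  → r_3 = 3.4000
beam 4: φ=0°, α=255°
  cosα=-0.2588 sinα=-0.9659 | (4,2) | tMaxX 2.5500 tMaxY 0.7247 | tΔX 3.8637 tΔY 1.0353
    t=0.7247 [y] (4,1)
    t=1.7600 [y] (4,0) — stop
  → r_4 = 1.7600
beam 5: φ=45°, α=300°
  cosα=0.5000 sinα=-0.8660 | (4,2) | tMaxX 0.6800 tMaxY 0.8083 | tΔX 2.0000 tΔY 1.1547
    t=0.6800 [x] (5,2) — stop
  → r_5 = 0.6800
beam 6: φ=90°, α=345°
  cosα=0.9659 sinα=-0.2588 | (4,2) | tMaxX 0.3520 tMaxY 2.7046 | tΔX 1.0353 tΔY 3.8637
    t=0.3520 [x] (5,2) — stop
  → r_6 = 0.3520
beam 7: φ=135°, α=30°
  cosα=0.8660 sinα=0.5000 | (4,2) | tMaxX 0.3926 tMaxY 0.6000 | tΔX 1.1547 tΔY 2.0000
    t=0.3926 [x] (5,2) — stop
  → r_7 = 0.3926

ranges = [2.6558, 3.7891, 3.4000, 1.7600, 0.6800, 0.3520, 0.3926]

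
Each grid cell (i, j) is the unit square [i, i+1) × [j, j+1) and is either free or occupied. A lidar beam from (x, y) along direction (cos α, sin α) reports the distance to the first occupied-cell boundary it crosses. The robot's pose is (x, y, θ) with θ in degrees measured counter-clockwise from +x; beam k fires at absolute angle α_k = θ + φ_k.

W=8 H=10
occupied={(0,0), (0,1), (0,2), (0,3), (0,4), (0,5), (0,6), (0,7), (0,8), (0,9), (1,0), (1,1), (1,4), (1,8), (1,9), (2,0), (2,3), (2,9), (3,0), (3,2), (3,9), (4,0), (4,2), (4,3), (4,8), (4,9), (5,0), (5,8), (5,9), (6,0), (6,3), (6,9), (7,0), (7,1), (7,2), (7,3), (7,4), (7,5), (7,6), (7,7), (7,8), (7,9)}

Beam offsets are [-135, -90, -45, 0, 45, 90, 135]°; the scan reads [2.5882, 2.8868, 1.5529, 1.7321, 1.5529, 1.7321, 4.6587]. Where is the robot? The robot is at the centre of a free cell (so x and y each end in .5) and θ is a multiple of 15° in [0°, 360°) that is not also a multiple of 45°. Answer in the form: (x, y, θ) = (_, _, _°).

Enumerate (i+0.5, j+0.5, θ) over the 38 free cells and 16 admissible headings. For each, cast all 7 beams and compare to the given ranges.
  (3.5, 5.5, 345°): beam 1 = 1.7321 ≠ 2.5882 ✗
  (2.5, 4.5, 195°): beam 1 = 4.0415 ≠ 2.5882 ✗
  (4.5, 5.5, 120°): beam 3 = 2.5882 ≠ 1.5529 ✗
  …
  (5.5, 6.5, 30°): r_1=2.5882, r_2=2.8868, r_3=1.5529, r_4=1.7321, r_5=1.5529, r_6=1.7321, r_7=4.6587 — all match ✓
Unique over the lattice → pose = (5.5, 6.5, 30°).

(x, y, θ) = (5.5, 6.5, 30°)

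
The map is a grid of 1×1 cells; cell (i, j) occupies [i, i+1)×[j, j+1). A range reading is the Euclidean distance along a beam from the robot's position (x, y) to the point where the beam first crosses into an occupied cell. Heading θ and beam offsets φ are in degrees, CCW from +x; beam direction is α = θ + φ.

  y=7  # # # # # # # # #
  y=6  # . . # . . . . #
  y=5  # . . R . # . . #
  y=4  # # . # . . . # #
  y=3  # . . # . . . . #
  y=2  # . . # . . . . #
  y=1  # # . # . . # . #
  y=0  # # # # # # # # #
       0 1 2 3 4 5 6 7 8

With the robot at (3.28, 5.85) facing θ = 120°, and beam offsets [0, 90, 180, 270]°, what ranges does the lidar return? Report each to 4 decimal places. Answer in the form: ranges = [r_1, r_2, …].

ranges = [0.1732, 1.7000, 0.9815, 0.3000]

beam 1: φ=0°, α=120°
  direction (-0.5000, 0.8660); cell (3,5); t to first gridline: x 0.5600, y 0.1732 (then +2.0000 / +1.1547)
    (3,6) via y @ 0.1732  # hit
  → r_1 = 0.1732
beam 2: φ=90°, α=210°
  direction (-0.8660, -0.5000); cell (3,5); t to first gridline: x 0.3233, y 1.7000 (then +1.1547 / +2.0000)
    (2,5) via x @ 0.3233
    (1,5) via x @ 1.4780
    (1,4) via y @ 1.7000  # hit
  → r_2 = 1.7000
beam 3: φ=180°, α=300°
  direction (0.5000, -0.8660); cell (3,5); t to first gridline: x 1.4400, y 0.9815 (then +2.0000 / +1.1547)
    (3,4) via y @ 0.9815  # hit
  → r_3 = 0.9815
beam 4: φ=270°, α=30°
  direction (0.8660, 0.5000); cell (3,5); t to first gridline: x 0.8314, y 0.3000 (then +1.1547 / +2.0000)
    (3,6) via y @ 0.3000  # hit
  → r_4 = 0.3000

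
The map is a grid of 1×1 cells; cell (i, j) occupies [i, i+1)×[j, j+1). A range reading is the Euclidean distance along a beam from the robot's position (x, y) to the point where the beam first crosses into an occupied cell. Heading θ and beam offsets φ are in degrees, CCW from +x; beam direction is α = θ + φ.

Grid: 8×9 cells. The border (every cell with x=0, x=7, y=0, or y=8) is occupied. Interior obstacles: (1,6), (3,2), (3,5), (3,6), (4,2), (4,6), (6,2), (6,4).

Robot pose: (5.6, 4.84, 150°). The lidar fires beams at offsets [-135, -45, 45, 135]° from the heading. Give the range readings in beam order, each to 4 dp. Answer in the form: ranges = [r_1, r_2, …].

ranges = [0.4141, 3.2715, 4.7623, 1.9049]

beam 1: φ=-135°, α=15°
  direction (0.9659, 0.2588); cell (5,4); t to first gridline: x 0.4141, y 0.6182 (then +1.0353 / +3.8637)
    (6,4) via x @ 0.4141  # hit
  → r_1 = 0.4141
beam 2: φ=-45°, α=105°
  direction (-0.2588, 0.9659); cell (5,4); t to first gridline: x 2.3182, y 0.1656 (then +3.8637 / +1.0353)
    (5,5) via y @ 0.1656
    (5,6) via y @ 1.2009
    (5,7) via y @ 2.2362
    (4,7) via x @ 2.3182
    (4,8) via y @ 3.2715  # hit
  → r_2 = 3.2715
beam 3: φ=45°, α=195°
  direction (-0.9659, -0.2588); cell (5,4); t to first gridline: x 0.6212, y 3.2455 (then +1.0353 / +3.8637)
    (4,4) via x @ 0.6212
    (3,4) via x @ 1.6564
    (2,4) via x @ 2.6917
    (2,3) via y @ 3.2455
    (1,3) via x @ 3.7270
    (0,3) via x @ 4.7623  # hit
  → r_3 = 4.7623
beam 4: φ=135°, α=285°
  direction (0.2588, -0.9659); cell (5,4); t to first gridline: x 1.5455, y 0.8696 (then +3.8637 / +1.0353)
    (5,3) via y @ 0.8696
    (6,3) via x @ 1.5455
    (6,2) via y @ 1.9049  # hit
  → r_4 = 1.9049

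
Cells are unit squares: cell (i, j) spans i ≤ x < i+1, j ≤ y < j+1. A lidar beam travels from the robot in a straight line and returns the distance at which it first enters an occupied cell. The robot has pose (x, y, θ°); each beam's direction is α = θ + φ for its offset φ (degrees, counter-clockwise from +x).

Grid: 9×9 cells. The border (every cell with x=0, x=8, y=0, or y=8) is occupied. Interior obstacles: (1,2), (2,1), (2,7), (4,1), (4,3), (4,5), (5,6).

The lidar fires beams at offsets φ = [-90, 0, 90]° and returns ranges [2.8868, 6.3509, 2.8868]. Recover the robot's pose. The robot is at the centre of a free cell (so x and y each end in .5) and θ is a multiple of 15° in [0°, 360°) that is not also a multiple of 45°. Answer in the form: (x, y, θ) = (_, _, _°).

Enumerate (i+0.5, j+0.5, θ) over the 42 free cells and 16 admissible headings. For each, cast all 3 beams and compare to the given ranges.
  (5.5, 2.5, 165°): beam 1 = 5.6940 ≠ 2.8868 ✗
  (7.5, 3.5, 255°): beam 1 = 6.7293 ≠ 2.8868 ✗
  (1.5, 7.5, 60°): beam 1 = 0.5774 ≠ 2.8868 ✗
  (1.5, 5.5, 300°): beam 1 = 0.5774 ≠ 2.8868 ✗
  …
  (2.5, 5.5, 330°): r_1=2.8868, r_2=6.3509, r_3=2.8868 — all match ✓
Only this pose fits every beam.

(x, y, θ) = (2.5, 5.5, 330°)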